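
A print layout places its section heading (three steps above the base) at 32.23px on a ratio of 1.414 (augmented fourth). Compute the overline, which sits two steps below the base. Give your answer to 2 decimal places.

32.23 ÷ 1.414⁵ = 32.23 ÷ 5.65258 ≈ 5.702

5.70px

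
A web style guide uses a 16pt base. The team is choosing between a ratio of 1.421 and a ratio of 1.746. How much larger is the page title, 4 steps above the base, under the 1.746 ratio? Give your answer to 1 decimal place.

83.5pt

At 1.421: 16.0 × 1.421⁴ = 65.237pt
At 1.746: 16.0 × 1.746⁴ = 148.695pt
Difference: 148.695 − 65.237 = 83.458pt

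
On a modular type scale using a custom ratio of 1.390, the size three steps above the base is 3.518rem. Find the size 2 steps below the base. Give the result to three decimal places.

3.518 ÷ 1.390⁵ = 3.518 ÷ 5.18888 ≈ 0.678

0.678rem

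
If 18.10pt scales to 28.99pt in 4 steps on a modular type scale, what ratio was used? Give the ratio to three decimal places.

r⁴ = 28.99 / 18.10, so r = (28.99/18.10)^(1/4).
r = 1.6017^(1/4) ≈ 1.1250

1.125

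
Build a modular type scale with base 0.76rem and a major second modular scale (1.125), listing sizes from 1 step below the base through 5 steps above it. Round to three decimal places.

Step -1: 0.76 ÷ 1.125 = 0.676
Step 0: 0.76rem
Step 1: 0.76 × 1.125 = 0.855
Step 2: 0.76 × 1.125² = 0.962
Step 3: 0.76 × 1.125³ = 1.082
Step 4: 0.76 × 1.125⁴ = 1.217
Step 5: 0.76 × 1.125⁵ = 1.370

0.676rem, 0.760rem, 0.855rem, 0.962rem, 1.082rem, 1.217rem, 1.370rem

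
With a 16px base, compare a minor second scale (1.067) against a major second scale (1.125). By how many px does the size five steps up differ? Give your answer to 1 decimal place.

Minor second: 16.0 × 1.067⁵ = 22.128px
Major second: 16.0 × 1.125⁵ = 28.833px
Difference: 28.833 − 22.128 = 6.705px

6.7px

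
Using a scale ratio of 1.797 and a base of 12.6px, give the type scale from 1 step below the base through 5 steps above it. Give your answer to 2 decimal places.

7.01px, 12.60px, 22.64px, 40.69px, 73.12px, 131.39px, 236.11px

Step -1: 12.6 ÷ 1.797 = 7.01
Step 0: 12.6px
Step 1: 12.6 × 1.797 = 22.64
Step 2: 12.6 × 1.797² = 40.69
Step 3: 12.6 × 1.797³ = 73.12
Step 4: 12.6 × 1.797⁴ = 131.39
Step 5: 12.6 × 1.797⁵ = 236.11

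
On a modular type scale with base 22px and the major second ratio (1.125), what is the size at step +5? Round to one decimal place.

39.6px

Each step on a modular scale multiplies by the ratio, so the size n steps from the base is base × ratioⁿ.
22.0 × 1.125⁵ = 22.0 × 1.80203 ≈ 39.64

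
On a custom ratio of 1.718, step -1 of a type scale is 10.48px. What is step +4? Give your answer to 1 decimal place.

10.48 × 1.718⁵ = 10.48 × 14.96635 ≈ 156.847

156.8px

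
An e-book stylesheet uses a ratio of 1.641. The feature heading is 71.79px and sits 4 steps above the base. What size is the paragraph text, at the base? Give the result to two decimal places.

9.90px

The gap is 0 − (4) = -4 steps, so the factor is 1.641^-4.
71.79 ÷ 1.641⁴ = 71.79 ÷ 7.25161 ≈ 9.900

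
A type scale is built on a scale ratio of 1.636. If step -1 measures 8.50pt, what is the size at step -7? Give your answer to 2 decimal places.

8.50 ÷ 1.636⁶ = 8.50 ÷ 19.17343 ≈ 0.443

0.44pt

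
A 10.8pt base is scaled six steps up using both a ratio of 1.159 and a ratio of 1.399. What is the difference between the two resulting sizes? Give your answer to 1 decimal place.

At 1.159: 10.8 × 1.159⁶ = 26.177pt
At 1.399: 10.8 × 1.399⁶ = 80.971pt
Difference: 80.971 − 26.177 = 54.794pt

54.8pt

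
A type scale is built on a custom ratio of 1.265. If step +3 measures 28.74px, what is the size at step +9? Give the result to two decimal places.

28.74 × 1.265⁶ = 28.74 × 4.09773 ≈ 117.769

117.77px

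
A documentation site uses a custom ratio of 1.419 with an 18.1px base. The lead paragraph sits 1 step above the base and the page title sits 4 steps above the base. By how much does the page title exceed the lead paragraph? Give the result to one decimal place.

47.7px

Step 1: 18.1 × 1.419 = 25.684px
Step 4: 18.1 × 1.419⁴ = 73.385px
Difference: 73.385 − 25.684 = 47.701px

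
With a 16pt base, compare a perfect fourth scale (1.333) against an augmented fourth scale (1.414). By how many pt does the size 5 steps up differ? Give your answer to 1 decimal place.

23.1pt

Perfect fourth: 16.0 × 1.333⁵ = 67.340pt
Augmented fourth: 16.0 × 1.414⁵ = 90.441pt
Difference: 90.441 − 67.340 = 23.101pt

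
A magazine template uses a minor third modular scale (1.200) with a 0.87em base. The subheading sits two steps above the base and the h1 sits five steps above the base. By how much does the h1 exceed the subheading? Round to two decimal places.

Step 2: 0.87 × 1.200² = 1.2528em
Step 5: 0.87 × 1.200⁵ = 2.1648em
Difference: 2.1648 − 1.2528 = 0.9120em

0.91em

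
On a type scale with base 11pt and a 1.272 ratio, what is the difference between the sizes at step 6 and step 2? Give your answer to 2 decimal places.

Step 2: 11.0 × 1.272² = 17.7978pt
Step 6: 11.0 × 1.272⁶ = 46.5924pt
Difference: 46.5924 − 17.7978 = 28.7946pt

28.79pt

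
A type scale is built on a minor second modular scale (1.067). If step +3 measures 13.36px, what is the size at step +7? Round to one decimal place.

13.36 × 1.067⁴ = 13.36 × 1.29616 ≈ 17.317

17.3px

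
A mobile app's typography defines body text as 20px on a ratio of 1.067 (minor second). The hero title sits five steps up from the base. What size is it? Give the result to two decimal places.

27.66px

A modular type scale is a geometric sequence: sizeₙ = base × rⁿ.
20.0 × 1.067⁵ = 20.0 × 1.38300 ≈ 27.66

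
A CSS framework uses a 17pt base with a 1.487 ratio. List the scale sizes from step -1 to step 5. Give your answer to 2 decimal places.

Step -1: 17.0 ÷ 1.487 = 11.43
Step 0: 17pt
Step 1: 17.0 × 1.487 = 25.28
Step 2: 17.0 × 1.487² = 37.59
Step 3: 17.0 × 1.487³ = 55.90
Step 4: 17.0 × 1.487⁴ = 83.12
Step 5: 17.0 × 1.487⁵ = 123.60

11.43pt, 17.00pt, 25.28pt, 37.59pt, 55.90pt, 83.12pt, 123.60pt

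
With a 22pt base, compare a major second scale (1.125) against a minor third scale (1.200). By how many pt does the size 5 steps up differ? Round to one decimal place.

15.1pt

Major second: 22.0 × 1.125⁵ = 39.645pt
Minor third: 22.0 × 1.200⁵ = 54.743pt
Difference: 54.743 − 39.645 = 15.098pt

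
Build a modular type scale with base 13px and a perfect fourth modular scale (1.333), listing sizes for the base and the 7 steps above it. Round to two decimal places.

13.00px, 17.33px, 23.10px, 30.79px, 41.05px, 54.71px, 72.93px, 97.22px

Step 0: 13px
Step 1: 13.0 × 1.333 = 17.33
Step 2: 13.0 × 1.333² = 23.10
Step 3: 13.0 × 1.333³ = 30.79
Step 4: 13.0 × 1.333⁴ = 41.05
Step 5: 13.0 × 1.333⁵ = 54.71
Step 6: 13.0 × 1.333⁶ = 72.93
Step 7: 13.0 × 1.333⁷ = 97.22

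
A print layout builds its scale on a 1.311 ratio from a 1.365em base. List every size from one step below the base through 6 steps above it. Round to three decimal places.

1.041em, 1.365em, 1.790em, 2.346em, 3.076em, 4.032em, 5.286em, 6.930em

Step -1: 1.365 ÷ 1.311 = 1.041
Step 0: 1.365em
Step 1: 1.365 × 1.311 = 1.790
Step 2: 1.365 × 1.311² = 2.346
Step 3: 1.365 × 1.311³ = 3.076
Step 4: 1.365 × 1.311⁴ = 4.032
Step 5: 1.365 × 1.311⁵ = 5.286
Step 6: 1.365 × 1.311⁶ = 6.930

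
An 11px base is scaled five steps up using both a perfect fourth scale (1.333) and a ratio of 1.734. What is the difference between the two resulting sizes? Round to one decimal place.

126.1px

Perfect fourth: 11.0 × 1.333⁵ = 46.296px
At 1.734: 11.0 × 1.734⁵ = 172.440px
Difference: 172.440 − 46.296 = 126.144px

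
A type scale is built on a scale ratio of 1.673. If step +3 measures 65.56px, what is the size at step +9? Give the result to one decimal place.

65.56 × 1.673⁶ = 65.56 × 21.92682 ≈ 1437.522

1437.5px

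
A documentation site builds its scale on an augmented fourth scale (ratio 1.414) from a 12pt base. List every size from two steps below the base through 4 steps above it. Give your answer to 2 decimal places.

Step -2: 12.0 ÷ 1.414² = 6.00
Step -1: 12.0 ÷ 1.414 = 8.49
Step 0: 12pt
Step 1: 12.0 × 1.414 = 16.97
Step 2: 12.0 × 1.414² = 23.99
Step 3: 12.0 × 1.414³ = 33.93
Step 4: 12.0 × 1.414⁴ = 47.97

6.00pt, 8.49pt, 12.00pt, 16.97pt, 23.99pt, 33.93pt, 47.97pt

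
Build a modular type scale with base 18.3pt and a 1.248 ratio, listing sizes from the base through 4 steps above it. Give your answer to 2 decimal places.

Step 0: 18.3pt
Step 1: 18.3 × 1.248 = 22.84
Step 2: 18.3 × 1.248² = 28.50
Step 3: 18.3 × 1.248³ = 35.57
Step 4: 18.3 × 1.248⁴ = 44.39

18.30pt, 22.84pt, 28.50pt, 35.57pt, 44.39pt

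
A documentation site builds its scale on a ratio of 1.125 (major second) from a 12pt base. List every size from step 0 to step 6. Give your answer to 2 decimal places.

12.00pt, 13.50pt, 15.19pt, 17.09pt, 19.22pt, 21.62pt, 24.33pt

Step 0: 12pt
Step 1: 12.0 × 1.125 = 13.50
Step 2: 12.0 × 1.125² = 15.19
Step 3: 12.0 × 1.125³ = 17.09
Step 4: 12.0 × 1.125⁴ = 19.22
Step 5: 12.0 × 1.125⁵ = 21.62
Step 6: 12.0 × 1.125⁶ = 24.33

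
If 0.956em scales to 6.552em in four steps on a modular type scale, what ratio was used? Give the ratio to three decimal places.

1.618

The ratio satisfies 0.956 × r⁴ = 6.552, so r = (6.552 / 0.956)^(1/4).
r = 6.8536^(1/4) ≈ 1.6180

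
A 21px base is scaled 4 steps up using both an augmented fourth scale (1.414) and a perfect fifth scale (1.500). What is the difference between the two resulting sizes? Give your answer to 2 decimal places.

Augmented fourth: 21.0 × 1.414⁴ = 83.9493px
Perfect fifth: 21.0 × 1.500⁴ = 106.3125px
Difference: 106.3125 − 83.9493 = 22.3632px

22.36px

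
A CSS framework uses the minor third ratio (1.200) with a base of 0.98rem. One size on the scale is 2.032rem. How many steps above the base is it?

1.200ⁿ = 2.032 / 0.98 = 2.0735
n = ln(2.0735) / ln(1.200) = 0.7292 / 0.1823 ≈ 4.00

4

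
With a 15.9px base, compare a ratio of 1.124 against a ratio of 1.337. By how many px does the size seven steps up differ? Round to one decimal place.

At 1.124: 15.9 × 1.124⁷ = 36.038px
At 1.337: 15.9 × 1.337⁷ = 121.427px
Difference: 121.427 − 36.038 = 85.389px

85.4px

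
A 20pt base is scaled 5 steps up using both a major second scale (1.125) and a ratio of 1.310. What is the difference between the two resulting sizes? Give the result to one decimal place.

Major second: 20.0 × 1.125⁵ = 36.041pt
At 1.310: 20.0 × 1.310⁵ = 77.159pt
Difference: 77.159 − 36.041 = 41.118pt

41.1pt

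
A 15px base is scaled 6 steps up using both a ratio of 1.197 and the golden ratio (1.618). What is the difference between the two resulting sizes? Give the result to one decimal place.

225.0px

At 1.197: 15.0 × 1.197⁶ = 44.122px
Golden ratio: 15.0 × 1.618⁶ = 269.130px
Difference: 269.130 − 44.122 = 225.008px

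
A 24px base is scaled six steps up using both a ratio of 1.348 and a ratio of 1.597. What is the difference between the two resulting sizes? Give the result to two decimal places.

At 1.348: 24.0 × 1.348⁶ = 143.9961px
At 1.597: 24.0 × 1.597⁶ = 398.1445px
Difference: 398.1445 − 143.9961 = 254.1484px

254.15px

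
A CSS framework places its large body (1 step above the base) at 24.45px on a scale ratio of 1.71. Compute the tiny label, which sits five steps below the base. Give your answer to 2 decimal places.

0.98px

24.45 ÷ 1.71⁶ = 24.45 ÷ 25.00211 ≈ 0.978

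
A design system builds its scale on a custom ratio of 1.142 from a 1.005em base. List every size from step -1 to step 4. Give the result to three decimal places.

Step -1: 1.005 ÷ 1.142 = 0.880
Step 0: 1.005em
Step 1: 1.005 × 1.142 = 1.148
Step 2: 1.005 × 1.142² = 1.311
Step 3: 1.005 × 1.142³ = 1.497
Step 4: 1.005 × 1.142⁴ = 1.709

0.880em, 1.005em, 1.148em, 1.311em, 1.497em, 1.709em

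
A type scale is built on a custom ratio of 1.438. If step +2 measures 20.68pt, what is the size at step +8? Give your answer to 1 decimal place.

Moving from step +2 to step +8 is 6 steps up, so multiply by r⁶.
20.68 × 1.438⁶ = 20.68 × 8.84206 ≈ 182.854

182.9pt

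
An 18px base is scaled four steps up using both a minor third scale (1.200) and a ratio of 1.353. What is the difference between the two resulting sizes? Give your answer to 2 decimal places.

23.00px

Minor third: 18.0 × 1.200⁴ = 37.3248px
At 1.353: 18.0 × 1.353⁴ = 60.3203px
Difference: 60.3203 − 37.3248 = 22.9955px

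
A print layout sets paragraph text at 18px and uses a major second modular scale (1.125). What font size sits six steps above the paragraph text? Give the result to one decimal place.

36.5px

Each step on a modular scale multiplies by the ratio, so the size n steps from the base is base × ratioⁿ.
18.0 × 1.125⁶ = 18.0 × 2.02729 ≈ 36.49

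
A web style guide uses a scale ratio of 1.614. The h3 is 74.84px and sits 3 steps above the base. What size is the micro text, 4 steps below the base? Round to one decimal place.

74.84 ÷ 1.614⁷ = 74.84 ÷ 28.53151 ≈ 2.623

2.6px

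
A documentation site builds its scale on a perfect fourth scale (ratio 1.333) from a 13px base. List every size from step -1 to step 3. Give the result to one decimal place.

9.8px, 13.0px, 17.3px, 23.1px, 30.8px

Step -1: 13.0 ÷ 1.333 = 9.8
Step 0: 13px
Step 1: 13.0 × 1.333 = 17.3
Step 2: 13.0 × 1.333² = 23.1
Step 3: 13.0 × 1.333³ = 30.8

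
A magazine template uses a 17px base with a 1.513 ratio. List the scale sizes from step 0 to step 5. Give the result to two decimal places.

Step 0: 17px
Step 1: 17.0 × 1.513 = 25.72
Step 2: 17.0 × 1.513² = 38.92
Step 3: 17.0 × 1.513³ = 58.88
Step 4: 17.0 × 1.513⁴ = 89.09
Step 5: 17.0 × 1.513⁵ = 134.79

17.00px, 25.72px, 38.92px, 58.88px, 89.09px, 134.79px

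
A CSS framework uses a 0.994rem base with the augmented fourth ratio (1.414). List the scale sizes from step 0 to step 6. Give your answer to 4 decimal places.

Step 0: 0.994rem
Step 1: 0.994 × 1.414 = 1.4055
Step 2: 0.994 × 1.414² = 1.9874
Step 3: 0.994 × 1.414³ = 2.8102
Step 4: 0.994 × 1.414⁴ = 3.9736
Step 5: 0.994 × 1.414⁵ = 5.6187
Step 6: 0.994 × 1.414⁶ = 7.9448

0.9940rem, 1.4055rem, 1.9874rem, 2.8102rem, 3.9736rem, 5.6187rem, 7.9448rem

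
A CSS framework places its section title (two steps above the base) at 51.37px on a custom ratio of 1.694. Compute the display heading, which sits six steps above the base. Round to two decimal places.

423.02px

51.37 × 1.694⁴ = 51.37 × 8.23481 ≈ 423.022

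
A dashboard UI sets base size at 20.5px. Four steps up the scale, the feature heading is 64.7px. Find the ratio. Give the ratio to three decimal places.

r⁴ = 64.7 / 20.5, so r = (64.7/20.5)^(1/4).
r = 3.1561^(1/4) ≈ 1.3329

1.333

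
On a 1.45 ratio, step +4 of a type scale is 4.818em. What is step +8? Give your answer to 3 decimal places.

21.298em

4.818 × 1.45⁴ = 4.818 × 4.42051 ≈ 21.298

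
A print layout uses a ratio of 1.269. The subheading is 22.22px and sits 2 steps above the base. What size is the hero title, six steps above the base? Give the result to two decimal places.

57.62px

22.22 × 1.269⁴ = 22.22 × 2.59326 ≈ 57.622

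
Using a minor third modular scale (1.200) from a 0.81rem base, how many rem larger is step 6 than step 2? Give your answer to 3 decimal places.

Step 2: 0.81 × 1.200² = 1.16640rem
Step 6: 0.81 × 1.200⁶ = 2.41865rem
Difference: 2.41865 − 1.16640 = 1.25225rem

1.252rem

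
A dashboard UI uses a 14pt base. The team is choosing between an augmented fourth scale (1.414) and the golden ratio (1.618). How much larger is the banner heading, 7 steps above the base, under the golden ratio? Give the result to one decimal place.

Augmented fourth: 14.0 × 1.414⁷ = 158.225pt
Golden ratio: 14.0 × 1.618⁷ = 406.422pt
Difference: 406.422 − 158.225 = 248.197pt

248.2pt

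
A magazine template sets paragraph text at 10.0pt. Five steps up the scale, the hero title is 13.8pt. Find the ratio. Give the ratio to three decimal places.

1.067

The ratio satisfies 10.0 × r⁵ = 13.8, so r = (13.8 / 10.0)^(1/5).
r = 1.3800^(1/5) ≈ 1.0665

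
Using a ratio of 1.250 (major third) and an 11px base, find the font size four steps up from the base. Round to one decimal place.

11.0 × 1.250⁴ = 11.0 × 2.44141 ≈ 26.86

26.9px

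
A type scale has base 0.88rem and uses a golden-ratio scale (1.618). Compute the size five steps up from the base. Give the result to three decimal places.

0.88 × 1.618⁵ = 0.88 × 11.08901 ≈ 9.758

9.758rem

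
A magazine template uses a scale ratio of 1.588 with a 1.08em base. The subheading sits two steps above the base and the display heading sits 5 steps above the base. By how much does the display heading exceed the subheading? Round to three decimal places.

Step 2: 1.08 × 1.588² = 2.72348em
Step 5: 1.08 × 1.588⁵ = 10.90627em
Difference: 10.90627 − 2.72348 = 8.18279em

8.183em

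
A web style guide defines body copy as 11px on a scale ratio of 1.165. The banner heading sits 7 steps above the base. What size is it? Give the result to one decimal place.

32.0px

Every step multiplies by the scale ratio.
11.0 × 1.165⁷ = 11.0 × 2.91260 ≈ 32.04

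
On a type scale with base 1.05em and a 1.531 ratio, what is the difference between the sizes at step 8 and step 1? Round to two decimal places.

Step 1: 1.05 × 1.531 = 1.6076em
Step 8: 1.05 × 1.531⁸ = 31.6950em
Difference: 31.6950 − 1.6076 = 30.0874em

30.09em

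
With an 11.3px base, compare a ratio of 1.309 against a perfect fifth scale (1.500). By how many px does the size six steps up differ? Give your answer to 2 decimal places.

71.87px

At 1.309: 11.3 × 1.309⁶ = 56.8481px
Perfect fifth: 11.3 × 1.500⁶ = 128.7141px
Difference: 128.7141 − 56.8481 = 71.8660px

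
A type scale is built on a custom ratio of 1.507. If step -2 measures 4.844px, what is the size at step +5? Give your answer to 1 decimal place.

The gap is 5 − (-2) = 7 steps, so the factor is 1.507^7.
4.844 × 1.507⁷ = 4.844 × 17.65195 ≈ 85.506

85.5px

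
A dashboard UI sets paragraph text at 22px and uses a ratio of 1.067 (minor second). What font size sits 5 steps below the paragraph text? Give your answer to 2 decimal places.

15.91px

22.0 ÷ 1.067⁵ = 22.0 ÷ 1.38300 ≈ 15.91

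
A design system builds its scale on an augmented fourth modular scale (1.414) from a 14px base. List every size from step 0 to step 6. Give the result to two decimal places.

Step 0: 14px
Step 1: 14.0 × 1.414 = 19.80
Step 2: 14.0 × 1.414² = 27.99
Step 3: 14.0 × 1.414³ = 39.58
Step 4: 14.0 × 1.414⁴ = 55.97
Step 5: 14.0 × 1.414⁵ = 79.14
Step 6: 14.0 × 1.414⁶ = 111.90

14.00px, 19.80px, 27.99px, 39.58px, 55.97px, 79.14px, 111.90px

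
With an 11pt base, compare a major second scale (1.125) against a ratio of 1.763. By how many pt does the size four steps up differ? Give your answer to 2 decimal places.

88.65pt

Major second: 11.0 × 1.125⁴ = 17.6199pt
At 1.763: 11.0 × 1.763⁴ = 106.2679pt
Difference: 106.2679 − 17.6199 = 88.6480pt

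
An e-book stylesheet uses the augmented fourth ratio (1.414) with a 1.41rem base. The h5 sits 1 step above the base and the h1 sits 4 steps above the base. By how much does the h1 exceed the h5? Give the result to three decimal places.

3.643rem

Step 1: 1.41 × 1.414 = 1.99374rem
Step 4: 1.41 × 1.414⁴ = 5.63659rem
Difference: 5.63659 − 1.99374 = 3.64285rem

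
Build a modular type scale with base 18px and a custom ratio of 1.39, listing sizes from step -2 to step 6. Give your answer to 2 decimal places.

Step -2: 18.0 ÷ 1.39² = 9.32
Step -1: 18.0 ÷ 1.39 = 12.95
Step 0: 18px
Step 1: 18.0 × 1.39 = 25.02
Step 2: 18.0 × 1.39² = 34.78
Step 3: 18.0 × 1.39³ = 48.34
Step 4: 18.0 × 1.39⁴ = 67.19
Step 5: 18.0 × 1.39⁵ = 93.40
Step 6: 18.0 × 1.39⁶ = 129.83

9.32px, 12.95px, 18.00px, 25.02px, 34.78px, 48.34px, 67.19px, 93.40px, 129.83px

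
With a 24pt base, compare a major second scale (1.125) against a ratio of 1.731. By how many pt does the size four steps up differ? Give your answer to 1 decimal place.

177.0pt

Major second: 24.0 × 1.125⁴ = 38.443pt
At 1.731: 24.0 × 1.731⁴ = 215.476pt
Difference: 215.476 − 38.443 = 177.033pt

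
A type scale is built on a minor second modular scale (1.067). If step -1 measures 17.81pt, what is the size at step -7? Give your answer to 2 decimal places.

12.07pt

17.81 ÷ 1.067⁶ = 17.81 ÷ 1.47566 ≈ 12.069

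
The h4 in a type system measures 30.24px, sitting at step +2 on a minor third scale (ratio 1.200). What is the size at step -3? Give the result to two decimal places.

30.24 ÷ 1.200⁵ = 30.24 ÷ 2.48832 ≈ 12.153

12.15px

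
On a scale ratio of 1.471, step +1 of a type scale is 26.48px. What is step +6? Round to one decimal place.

26.48 × 1.471⁵ = 26.48 × 6.88753 ≈ 182.382

182.4px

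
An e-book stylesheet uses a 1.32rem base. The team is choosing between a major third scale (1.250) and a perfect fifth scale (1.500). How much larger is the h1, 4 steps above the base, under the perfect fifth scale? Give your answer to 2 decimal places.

Major third: 1.32 × 1.250⁴ = 3.2227rem
Perfect fifth: 1.32 × 1.500⁴ = 6.6825rem
Difference: 6.6825 − 3.2227 = 3.4598rem

3.46rem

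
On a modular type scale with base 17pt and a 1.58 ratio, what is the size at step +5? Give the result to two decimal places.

17.0 × 1.58⁵ = 17.0 × 9.84658 ≈ 167.39

167.39pt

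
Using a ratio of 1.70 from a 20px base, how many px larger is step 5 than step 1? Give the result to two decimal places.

Step 1: 20.0 × 1.70 = 34.0000px
Step 5: 20.0 × 1.70⁵ = 283.9714px
Difference: 283.9714 − 34.0000 = 249.9714px

249.97px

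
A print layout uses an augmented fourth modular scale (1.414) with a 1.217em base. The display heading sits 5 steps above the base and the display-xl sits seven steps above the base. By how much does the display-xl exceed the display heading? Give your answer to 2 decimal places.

Step 5: 1.217 × 1.414⁵ = 6.8792em
Step 7: 1.217 × 1.414⁷ = 13.7542em
Difference: 13.7542 − 6.8792 = 6.8750em

6.88em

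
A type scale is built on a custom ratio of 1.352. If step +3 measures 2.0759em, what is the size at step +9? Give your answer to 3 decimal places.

12.678em

Moving from step +3 to step +9 is 6 steps up, so multiply by r⁶.
2.0759 × 1.352⁶ = 2.0759 × 6.10745 ≈ 12.678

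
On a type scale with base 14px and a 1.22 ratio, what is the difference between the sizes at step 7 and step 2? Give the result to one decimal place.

Step 2: 14.0 × 1.22² = 20.838px
Step 7: 14.0 × 1.22⁷ = 56.318px
Difference: 56.318 − 20.838 = 35.480px

35.5px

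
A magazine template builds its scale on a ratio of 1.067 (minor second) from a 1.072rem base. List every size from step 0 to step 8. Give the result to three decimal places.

1.072rem, 1.144rem, 1.220rem, 1.302rem, 1.389rem, 1.483rem, 1.582rem, 1.688rem, 1.801rem

Step 0: 1.072rem
Step 1: 1.072 × 1.067 = 1.144
Step 2: 1.072 × 1.067² = 1.220
Step 3: 1.072 × 1.067³ = 1.302
Step 4: 1.072 × 1.067⁴ = 1.389
Step 5: 1.072 × 1.067⁵ = 1.483
Step 6: 1.072 × 1.067⁶ = 1.582
Step 7: 1.072 × 1.067⁷ = 1.688
Step 8: 1.072 × 1.067⁸ = 1.801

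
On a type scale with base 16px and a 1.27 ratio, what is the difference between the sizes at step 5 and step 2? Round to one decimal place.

Step 2: 16.0 × 1.27² = 25.806px
Step 5: 16.0 × 1.27⁵ = 52.861px
Difference: 52.861 − 25.806 = 27.055px

27.1px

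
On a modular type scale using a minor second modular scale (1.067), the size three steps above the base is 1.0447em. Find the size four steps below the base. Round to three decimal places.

1.0447 ÷ 1.067⁷ = 1.0447 ÷ 1.57453 ≈ 0.663

0.663em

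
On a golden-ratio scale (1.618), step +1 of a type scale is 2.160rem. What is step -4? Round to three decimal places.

The gap is -4 − (1) = -5 steps, so the factor is 1.618^-5.
2.160 ÷ 1.618⁵ = 2.160 ÷ 11.08901 ≈ 0.195

0.195rem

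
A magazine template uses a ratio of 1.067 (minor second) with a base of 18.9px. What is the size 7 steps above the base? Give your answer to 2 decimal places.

A modular type scale is a geometric sequence: sizeₙ = base × rⁿ.
18.9 × 1.067⁷ = 18.9 × 1.57453 ≈ 29.76

29.76px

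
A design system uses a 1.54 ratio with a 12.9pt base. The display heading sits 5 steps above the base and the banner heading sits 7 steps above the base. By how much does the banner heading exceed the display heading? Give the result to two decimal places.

153.26pt

Step 5: 12.9 × 1.54⁵ = 111.7361pt
Step 7: 12.9 × 1.54⁷ = 264.9932pt
Difference: 264.9932 − 111.7361 = 153.2571pt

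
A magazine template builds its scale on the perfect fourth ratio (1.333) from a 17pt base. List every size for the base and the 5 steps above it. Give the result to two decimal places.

17.00pt, 22.66pt, 30.21pt, 40.27pt, 53.67pt, 71.55pt

Step 0: 17pt
Step 1: 17.0 × 1.333 = 22.66
Step 2: 17.0 × 1.333² = 30.21
Step 3: 17.0 × 1.333³ = 40.27
Step 4: 17.0 × 1.333⁴ = 53.67
Step 5: 17.0 × 1.333⁵ = 71.55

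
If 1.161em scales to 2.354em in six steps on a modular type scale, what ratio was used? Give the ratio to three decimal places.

1.125

r⁶ = 2.354 / 1.161, so r = (2.354/1.161)^(1/6).
r = 2.0276^(1/6) ≈ 1.1250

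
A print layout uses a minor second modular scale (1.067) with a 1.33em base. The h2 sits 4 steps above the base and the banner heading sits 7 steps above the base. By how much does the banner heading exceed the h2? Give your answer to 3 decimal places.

Step 4: 1.33 × 1.067⁴ = 1.72389em
Step 7: 1.33 × 1.067⁷ = 2.09412em
Difference: 2.09412 − 1.72389 = 0.37023em

0.370em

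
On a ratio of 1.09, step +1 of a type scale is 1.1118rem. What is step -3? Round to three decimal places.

0.788rem

1.1118 ÷ 1.09⁴ = 1.1118 ÷ 1.41158 ≈ 0.788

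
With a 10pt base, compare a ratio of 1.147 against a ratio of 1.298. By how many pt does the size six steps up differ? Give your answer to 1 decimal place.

At 1.147: 10.0 × 1.147⁶ = 22.771pt
At 1.298: 10.0 × 1.298⁶ = 47.824pt
Difference: 47.824 − 22.771 = 25.053pt

25.1pt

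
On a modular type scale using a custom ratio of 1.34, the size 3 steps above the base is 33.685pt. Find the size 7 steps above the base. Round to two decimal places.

108.61pt

The gap is 7 − (3) = 4 steps, so the factor is 1.34^4.
33.685 × 1.34⁴ = 33.685 × 3.22418 ≈ 108.606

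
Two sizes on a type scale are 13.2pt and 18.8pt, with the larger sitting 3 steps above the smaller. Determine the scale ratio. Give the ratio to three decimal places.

r³ = 18.8 / 13.2, so r = (18.8/13.2)^(1/3).
r = 1.4242^(1/3) ≈ 1.1251

1.125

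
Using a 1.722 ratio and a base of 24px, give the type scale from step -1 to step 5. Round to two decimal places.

Step -1: 24.0 ÷ 1.722 = 13.94
Step 0: 24px
Step 1: 24.0 × 1.722 = 41.33
Step 2: 24.0 × 1.722² = 71.17
Step 3: 24.0 × 1.722³ = 122.55
Step 4: 24.0 × 1.722⁴ = 211.03
Step 5: 24.0 × 1.722⁵ = 363.39

13.94px, 24.00px, 41.33px, 71.17px, 122.55px, 211.03px, 363.39px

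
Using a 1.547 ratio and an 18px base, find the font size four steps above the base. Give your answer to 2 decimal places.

Each step on a modular scale multiplies by the ratio, so the size n steps from the base is base × ratioⁿ.
18.0 × 1.547⁴ = 18.0 × 5.72745 ≈ 103.09

103.09px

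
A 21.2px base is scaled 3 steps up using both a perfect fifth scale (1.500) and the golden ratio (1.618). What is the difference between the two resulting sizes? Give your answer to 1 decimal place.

18.2px

Perfect fifth: 21.2 × 1.500³ = 71.550px
Golden ratio: 21.2 × 1.618³ = 89.799px
Difference: 89.799 − 71.550 = 18.249px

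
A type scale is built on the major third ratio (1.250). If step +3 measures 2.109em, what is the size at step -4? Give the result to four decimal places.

2.109 ÷ 1.250⁷ = 2.109 ÷ 4.76837 ≈ 0.4423

0.4423em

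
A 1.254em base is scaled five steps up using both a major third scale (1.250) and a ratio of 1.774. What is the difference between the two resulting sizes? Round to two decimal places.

Major third: 1.254 × 1.250⁵ = 3.8269em
At 1.774: 1.254 × 1.774⁵ = 22.0326em
Difference: 22.0326 − 3.8269 = 18.2057em

18.21em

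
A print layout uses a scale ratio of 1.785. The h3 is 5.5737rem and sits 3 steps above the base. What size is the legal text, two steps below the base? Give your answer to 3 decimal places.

0.308rem

5.5737 ÷ 1.785⁵ = 5.5737 ÷ 18.12137 ≈ 0.308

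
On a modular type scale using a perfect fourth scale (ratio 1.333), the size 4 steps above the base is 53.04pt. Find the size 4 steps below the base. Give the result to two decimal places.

5.32pt

The gap is -4 − (4) = -8 steps, so the factor is 1.333^-8.
53.04 ÷ 1.333⁸ = 53.04 ÷ 9.96876 ≈ 5.321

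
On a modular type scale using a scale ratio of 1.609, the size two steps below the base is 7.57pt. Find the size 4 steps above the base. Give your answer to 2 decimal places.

The gap is 4 − (-2) = 6 steps, so the factor is 1.609^6.
7.57 × 1.609⁶ = 7.57 × 17.35147 ≈ 131.351

131.35pt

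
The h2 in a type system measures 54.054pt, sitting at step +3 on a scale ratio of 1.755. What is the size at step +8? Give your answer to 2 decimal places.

899.94pt

54.054 × 1.755⁵ = 54.054 × 16.64890 ≈ 899.940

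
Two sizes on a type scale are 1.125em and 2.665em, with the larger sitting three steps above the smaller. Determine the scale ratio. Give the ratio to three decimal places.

1.333

The ratio satisfies 1.125 × r³ = 2.665, so r = (2.665 / 1.125)^(1/3).
r = 2.3689^(1/3) ≈ 1.3331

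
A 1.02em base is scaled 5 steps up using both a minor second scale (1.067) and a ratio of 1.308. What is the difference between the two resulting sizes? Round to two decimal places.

Minor second: 1.02 × 1.067⁵ = 1.4107em
At 1.308: 1.02 × 1.308⁵ = 3.9052em
Difference: 3.9052 − 1.4107 = 2.4945em

2.49em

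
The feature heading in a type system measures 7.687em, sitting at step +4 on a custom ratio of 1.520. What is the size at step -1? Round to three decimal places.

The gap is -1 − (4) = -5 steps, so the factor is 1.520^-5.
7.687 ÷ 1.520⁵ = 7.687 ÷ 8.11368 ≈ 0.947

0.947em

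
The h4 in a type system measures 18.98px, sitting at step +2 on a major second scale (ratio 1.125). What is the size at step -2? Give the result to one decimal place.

11.8px

Moving from step +2 to step -2 is 4 steps down, so divide by r⁴.
18.98 ÷ 1.125⁴ = 18.98 ÷ 1.60181 ≈ 11.849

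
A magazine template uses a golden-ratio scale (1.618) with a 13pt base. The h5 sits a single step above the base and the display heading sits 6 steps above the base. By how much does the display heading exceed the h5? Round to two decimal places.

212.21pt

Step 1: 13.0 × 1.618 = 21.0340pt
Step 6: 13.0 × 1.618⁶ = 233.2461pt
Difference: 233.2461 − 21.0340 = 212.2121pt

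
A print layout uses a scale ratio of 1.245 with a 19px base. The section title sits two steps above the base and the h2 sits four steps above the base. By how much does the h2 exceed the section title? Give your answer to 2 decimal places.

16.20px

Step 2: 19.0 × 1.245² = 29.4505px
Step 4: 19.0 × 1.245⁴ = 45.6490px
Difference: 45.6490 − 29.4505 = 16.1985px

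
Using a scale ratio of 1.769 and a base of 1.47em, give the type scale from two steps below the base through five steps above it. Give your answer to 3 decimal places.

0.470em, 0.831em, 1.470em, 2.600em, 4.600em, 8.138em, 14.396em, 25.466em

Step -2: 1.47 ÷ 1.769² = 0.470
Step -1: 1.47 ÷ 1.769 = 0.831
Step 0: 1.47em
Step 1: 1.47 × 1.769 = 2.600
Step 2: 1.47 × 1.769² = 4.600
Step 3: 1.47 × 1.769³ = 8.138
Step 4: 1.47 × 1.769⁴ = 14.396
Step 5: 1.47 × 1.769⁵ = 25.466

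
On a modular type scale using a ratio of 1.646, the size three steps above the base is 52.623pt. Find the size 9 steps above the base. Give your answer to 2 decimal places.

1046.54pt

52.623 × 1.646⁶ = 52.623 × 19.88744 ≈ 1046.537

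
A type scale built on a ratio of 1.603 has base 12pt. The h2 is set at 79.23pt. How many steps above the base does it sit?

1.603ⁿ = 79.23 / 12 = 6.6025
n = ln(6.6025) / ln(1.603) = 1.8874 / 0.4719 ≈ 4.00

4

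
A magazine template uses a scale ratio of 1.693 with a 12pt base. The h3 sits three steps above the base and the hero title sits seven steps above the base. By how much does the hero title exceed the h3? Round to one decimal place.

Step 3: 12.0 × 1.693³ = 58.231pt
Step 7: 12.0 × 1.693⁷ = 478.388pt
Difference: 478.388 − 58.231 = 420.157pt

420.2pt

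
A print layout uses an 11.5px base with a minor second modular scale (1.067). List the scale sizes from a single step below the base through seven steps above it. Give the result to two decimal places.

10.78px, 11.50px, 12.27px, 13.09px, 13.97px, 14.91px, 15.90px, 16.97px, 18.11px

Step -1: 11.5 ÷ 1.067 = 10.78
Step 0: 11.5px
Step 1: 11.5 × 1.067 = 12.27
Step 2: 11.5 × 1.067² = 13.09
Step 3: 11.5 × 1.067³ = 13.97
Step 4: 11.5 × 1.067⁴ = 14.91
Step 5: 11.5 × 1.067⁵ = 15.90
Step 6: 11.5 × 1.067⁶ = 16.97
Step 7: 11.5 × 1.067⁷ = 18.11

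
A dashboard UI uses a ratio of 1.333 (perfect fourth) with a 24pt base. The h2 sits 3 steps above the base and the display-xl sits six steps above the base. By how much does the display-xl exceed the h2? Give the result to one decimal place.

Step 3: 24.0 × 1.333³ = 56.846pt
Step 6: 24.0 × 1.333⁶ = 134.646pt
Difference: 134.646 − 56.846 = 77.800pt

77.8pt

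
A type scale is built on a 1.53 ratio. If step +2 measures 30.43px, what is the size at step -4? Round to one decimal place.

30.43 ÷ 1.53⁶ = 30.43 ÷ 12.82769 ≈ 2.372

2.4px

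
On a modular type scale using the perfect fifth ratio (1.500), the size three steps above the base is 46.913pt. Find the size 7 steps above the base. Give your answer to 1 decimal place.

46.913 × 1.500⁴ = 46.913 × 5.06250 ≈ 237.497

237.5pt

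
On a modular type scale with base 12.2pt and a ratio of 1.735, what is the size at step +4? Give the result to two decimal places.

110.55pt

A modular type scale is a geometric sequence: sizeₙ = base × rⁿ.
12.2 × 1.735⁴ = 12.2 × 9.06145 ≈ 110.55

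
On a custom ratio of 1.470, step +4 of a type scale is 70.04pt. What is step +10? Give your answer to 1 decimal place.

70.04 × 1.470⁶ = 70.04 × 10.09030 ≈ 706.724

706.7pt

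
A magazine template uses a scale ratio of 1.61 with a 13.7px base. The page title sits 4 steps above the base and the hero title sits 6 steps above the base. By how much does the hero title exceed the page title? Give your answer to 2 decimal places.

146.55px

Step 4: 13.7 × 1.61⁴ = 92.0501px
Step 6: 13.7 × 1.61⁶ = 238.6030px
Difference: 238.6030 − 92.0501 = 146.5529px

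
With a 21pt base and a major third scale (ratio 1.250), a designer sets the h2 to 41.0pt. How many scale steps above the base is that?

3

1.250ⁿ = 41.0 / 21 = 1.9524
n = ln(1.9524) / ln(1.250) = 0.6690 / 0.2231 ≈ 3.00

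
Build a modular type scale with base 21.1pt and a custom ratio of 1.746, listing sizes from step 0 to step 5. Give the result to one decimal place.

Step 0: 21.1pt
Step 1: 21.1 × 1.746 = 36.8
Step 2: 21.1 × 1.746² = 64.3
Step 3: 21.1 × 1.746³ = 112.3
Step 4: 21.1 × 1.746⁴ = 196.1
Step 5: 21.1 × 1.746⁵ = 342.4

21.1pt, 36.8pt, 64.3pt, 112.3pt, 196.1pt, 342.4pt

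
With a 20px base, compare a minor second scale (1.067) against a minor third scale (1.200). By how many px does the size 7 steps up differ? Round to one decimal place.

Minor second: 20.0 × 1.067⁷ = 31.491px
Minor third: 20.0 × 1.200⁷ = 71.664px
Difference: 71.664 − 31.491 = 40.173px

40.2px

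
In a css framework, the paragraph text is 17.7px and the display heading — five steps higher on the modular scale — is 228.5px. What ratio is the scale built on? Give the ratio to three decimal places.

1.668

The ratio satisfies 17.7 × r⁵ = 228.5, so r = (228.5 / 17.7)^(1/5).
r = 12.9096^(1/5) ≈ 1.6679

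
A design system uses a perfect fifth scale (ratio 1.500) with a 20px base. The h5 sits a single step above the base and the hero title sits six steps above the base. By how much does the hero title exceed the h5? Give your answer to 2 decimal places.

Step 1: 20.0 × 1.500 = 30.0000px
Step 6: 20.0 × 1.500⁶ = 227.8125px
Difference: 227.8125 − 30.0000 = 197.8125px

197.81px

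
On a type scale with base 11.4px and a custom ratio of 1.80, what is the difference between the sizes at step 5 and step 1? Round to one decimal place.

Step 1: 11.4 × 1.80 = 20.520px
Step 5: 11.4 × 1.80⁵ = 215.411px
Difference: 215.411 − 20.520 = 194.891px

194.9px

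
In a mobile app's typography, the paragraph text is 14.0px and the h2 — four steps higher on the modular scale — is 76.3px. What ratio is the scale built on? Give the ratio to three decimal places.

The ratio satisfies 14.0 × r⁴ = 76.3, so r = (76.3 / 14.0)^(1/4).
r = 5.4500^(1/4) ≈ 1.5279

1.528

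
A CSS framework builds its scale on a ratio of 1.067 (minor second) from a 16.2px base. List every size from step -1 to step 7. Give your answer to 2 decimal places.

15.18px, 16.20px, 17.29px, 18.44px, 19.68px, 21.00px, 22.40px, 23.91px, 25.51px

Step -1: 16.2 ÷ 1.067 = 15.18
Step 0: 16.2px
Step 1: 16.2 × 1.067 = 17.29
Step 2: 16.2 × 1.067² = 18.44
Step 3: 16.2 × 1.067³ = 19.68
Step 4: 16.2 × 1.067⁴ = 21.00
Step 5: 16.2 × 1.067⁵ = 22.40
Step 6: 16.2 × 1.067⁶ = 23.91
Step 7: 16.2 × 1.067⁷ = 25.51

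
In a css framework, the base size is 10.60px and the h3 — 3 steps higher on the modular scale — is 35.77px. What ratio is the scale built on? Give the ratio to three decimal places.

1.500

r³ = 35.77 / 10.60, so r = (35.77/10.60)^(1/3).
r = 3.3745^(1/3) ≈ 1.4999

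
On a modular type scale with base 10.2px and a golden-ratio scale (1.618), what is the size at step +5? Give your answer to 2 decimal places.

10.2 × 1.618⁵ = 10.2 × 11.08901 ≈ 113.11

113.11px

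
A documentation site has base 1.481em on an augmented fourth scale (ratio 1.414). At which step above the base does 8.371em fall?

5

1.414ⁿ = 8.371 / 1.481 = 5.6523
n = ln(5.6523) / ln(1.414) = 1.7321 / 0.3464 ≈ 5.00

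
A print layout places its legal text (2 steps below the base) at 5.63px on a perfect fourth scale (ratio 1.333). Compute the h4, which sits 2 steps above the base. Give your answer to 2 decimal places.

17.78px

Moving from step -2 to step +2 is 4 steps up, so multiply by r⁴.
5.63 × 1.333⁴ = 5.63 × 3.15733 ≈ 17.776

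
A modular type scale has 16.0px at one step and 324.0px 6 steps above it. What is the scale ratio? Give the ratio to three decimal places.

1.651

The ratio satisfies 16.0 × r⁶ = 324.0, so r = (324.0 / 16.0)^(1/6).
r = 20.2500^(1/6) ≈ 1.6510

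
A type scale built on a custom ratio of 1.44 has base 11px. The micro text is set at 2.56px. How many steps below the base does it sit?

4

1.44ⁿ = 11 / 2.56 = 4.2969
n = ln(4.2969) / ln(1.44) = 1.4579 / 0.3646 ≈ 4.00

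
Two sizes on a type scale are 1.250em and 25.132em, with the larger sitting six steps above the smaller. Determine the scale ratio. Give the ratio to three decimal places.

1.649

r⁶ = 25.132 / 1.250, so r = (25.132/1.250)^(1/6).
r = 20.1056^(1/6) ≈ 1.6490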